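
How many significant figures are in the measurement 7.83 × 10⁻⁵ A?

7.83 × 10⁻⁵: in scientific notation every digit of the coefficient is significant.

3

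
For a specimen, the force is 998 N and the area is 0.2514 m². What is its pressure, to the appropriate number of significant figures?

3.97 × 10^3 Pa

pressure = 998 N ÷ 0.2514 m² = 3969.76929196… Pa.
998 has 3 significant figures; 0.2514 has 4.
Division/multiplication keeps the fewest: 3 significant figures.
Rounded: 3.97 × 10^3 Pa.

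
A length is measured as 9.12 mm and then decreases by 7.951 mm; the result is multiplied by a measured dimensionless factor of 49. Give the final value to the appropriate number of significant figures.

57 mm

9.12 mm − 7.951 mm = 1.169 mm; the difference is limited to 2 decimal places (3 s.f.).
Carrying full precision, 1.169 × 49 = 57.281 mm; 49 has 2 s.f., so the result keeps min(3, 2) = 2 s.f.
Rounded to 2 significant figures: 57 mm.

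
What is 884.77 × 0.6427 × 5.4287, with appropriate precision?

884.77 × 0.6427 × 5.4287 = 3086.98508279…
Multiplication/division keeps the fewest significant figures: 884.77 → 5 s.f., 0.6427 → 4 s.f., 5.4287 → 5 s.f.; limit is 4.
Rounded to 4 significant figures: 3087.

3087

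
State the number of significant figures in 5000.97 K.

5000.97: zeros between nonzero digits are significant.

6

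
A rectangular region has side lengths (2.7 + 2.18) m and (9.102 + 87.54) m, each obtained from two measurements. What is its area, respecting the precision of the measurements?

2.7 + 2.18 = 4.88, limited to 1 d.p. → 2 s.f.; 9.102 + 87.54 = 96.642, limited to 2 d.p. → 4 s.f.
Carrying full precision, 4.88 × 96.642 = 471.61296; keep min(2, 4) = 2 s.f.
Rounded to 2 significant figures: 4.7 × 10² m².

4.7 × 10² m²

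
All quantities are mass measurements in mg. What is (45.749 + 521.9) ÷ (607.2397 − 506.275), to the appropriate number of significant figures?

5.622

45.749 + 521.9 = 567.649, limited to 1 d.p. → 4 s.f.; 607.2397 − 506.275 = 100.9647, limited to 3 d.p. → 6 s.f.
Carrying full precision, 567.649 ÷ 100.9647 = 5.62225213367…; keep min(4, 6) = 4 s.f.
Rounded to 4 significant figures: 5.622.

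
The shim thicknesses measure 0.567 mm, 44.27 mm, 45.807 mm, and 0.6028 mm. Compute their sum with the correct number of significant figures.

91.25 mm

0.567 mm + 44.27 mm + 45.807 mm + 0.6028 mm = 91.2468 mm.
Addition/subtraction keeps the fewest decimal places: 0.567 → 3 decimal places, 44.27 → 2 decimal places, 45.807 → 3 decimal places, 0.6028 → 4 decimal places; limit is 2.
Rounded to 2 decimal places: 91.25 mm.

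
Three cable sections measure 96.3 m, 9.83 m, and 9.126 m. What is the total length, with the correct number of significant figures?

115.3 m

96.3 m + 9.83 m + 9.126 m = 115.256 m.
Addition/subtraction keeps the fewest decimal places: 96.3 → 1 decimal place, 9.83 → 2 decimal places, 9.126 → 3 decimal places; limit is 1.
Rounded to 1 decimal place: 115.3 m.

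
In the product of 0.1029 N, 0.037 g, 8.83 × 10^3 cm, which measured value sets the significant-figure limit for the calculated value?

0.037 g

0.1029 N → 4 s.f.; 0.037 g → 2 s.f.; 8.83 × 10^3 cm → 3 s.f.
The fewest is 2 significant figures, from 0.037 g.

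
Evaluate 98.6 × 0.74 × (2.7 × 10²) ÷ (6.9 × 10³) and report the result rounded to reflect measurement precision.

98.6 × 0.74 × (2.7 × 10²) ÷ (6.9 × 10³) = 2.85511304348…
Multiplication/division keeps the fewest significant figures: 98.6 → 3 s.f., 0.74 → 2 s.f., 2.7 × 10² → 2 s.f., 6.9 × 10³ → 2 s.f.; limit is 2.
Rounded to 2 significant figures: 2.9.

2.9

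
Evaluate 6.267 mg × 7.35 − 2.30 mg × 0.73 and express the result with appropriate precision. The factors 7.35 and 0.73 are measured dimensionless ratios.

6.267 × 7.35 = 46.06245 → 46.1 mg (3 s.f., last digit at the 10^-1 place).
2.30 × 0.73 = 1.679 → 1.7 mg (2 s.f., last digit at the 10^-1 place).
Difference: 44.38345 mg; keep the coarser place, 10^-1.
Result: 44.4 mg.

44.4 mg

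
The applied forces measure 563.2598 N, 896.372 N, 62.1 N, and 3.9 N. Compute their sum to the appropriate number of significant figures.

563.2598 N + 896.372 N + 62.1 N + 3.9 N = 1525.6318 N.
Addition/subtraction keeps the fewest decimal places: 563.2598 → 4 decimal places, 896.372 → 3 decimal places, 62.1 → 1 decimal place, 3.9 → 1 decimal place; limit is 1.
Rounded to 1 decimal place: 1.5256 × 10³ N.

1.5256 × 10³ N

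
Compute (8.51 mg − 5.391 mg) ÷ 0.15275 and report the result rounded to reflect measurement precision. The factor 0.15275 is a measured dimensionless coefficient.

8.51 mg − 5.391 mg = 3.119 mg; the difference is limited to 2 decimal places (3 s.f.).
Carrying full precision, 3.119 ÷ 0.15275 = 20.41898527… mg; 0.15275 has 5 s.f., so the result keeps min(3, 5) = 3 s.f.
Rounded to 3 significant figures: 20.4 mg.

20.4 mg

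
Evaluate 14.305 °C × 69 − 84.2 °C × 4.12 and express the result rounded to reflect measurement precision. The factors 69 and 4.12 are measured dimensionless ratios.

14.305 × 69 = 987.045 → 9.9 × 10^2 °C (2 s.f., last digit at the 10^1 place).
84.2 × 4.12 = 346.904 → 347 °C (3 s.f., last digit at the 10^0 place).
Difference: 640.141 °C; keep the coarser place, 10^1.
Result: 6.4 × 10^2 °C.

6.4 × 10^2 °C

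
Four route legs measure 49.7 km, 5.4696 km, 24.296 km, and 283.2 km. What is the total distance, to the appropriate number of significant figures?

49.7 km + 5.4696 km + 24.296 km + 283.2 km = 362.6656 km.
Addition/subtraction keeps the fewest decimal places: 49.7 → 1 decimal place, 5.4696 → 4 decimal places, 24.296 → 3 decimal places, 283.2 → 1 decimal place; limit is 1.
Rounded to 1 decimal place: 362.7 km.

362.7 km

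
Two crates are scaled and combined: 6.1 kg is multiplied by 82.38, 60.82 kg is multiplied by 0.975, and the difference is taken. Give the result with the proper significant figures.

6.1 × 82.38 = 502.518 → 5.0 × 10^2 kg (2 s.f., last digit at the 10^1 place).
60.82 × 0.975 = 59.2995 → 59.3 kg (3 s.f., last digit at the 10^-1 place).
Difference: 443.2185 kg; keep the coarser place, 10^1.
Result: 4.4 × 10^2 kg.

4.4 × 10^2 kg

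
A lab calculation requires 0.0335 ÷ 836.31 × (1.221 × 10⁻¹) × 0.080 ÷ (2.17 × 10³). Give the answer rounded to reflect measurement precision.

0.0335 ÷ 836.31 × (1.221 × 10⁻¹) × 0.080 ÷ (2.17 × 10³) = 1.80311503347 × 10^-10…
Multiplication/division keeps the fewest significant figures: 0.0335 → 3 s.f., 836.31 → 5 s.f., 1.221 × 10⁻¹ → 4 s.f., 0.080 → 2 s.f., 2.17 × 10³ → 3 s.f.; limit is 2.
Rounded to 2 significant figures: 1.8 × 10⁻¹⁰.

1.8 × 10⁻¹⁰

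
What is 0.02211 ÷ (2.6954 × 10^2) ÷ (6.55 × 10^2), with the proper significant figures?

1.25 × 10^-7

0.02211 ÷ (2.6954 × 10^2) ÷ (6.55 × 10^2) = 1.25234567006 × 10^-7…
Multiplication/division keeps the fewest significant figures: 0.02211 → 4 s.f., 2.6954 × 10^2 → 5 s.f., 6.55 × 10^2 → 3 s.f.; limit is 3.
Rounded to 3 significant figures: 1.25 × 10^-7.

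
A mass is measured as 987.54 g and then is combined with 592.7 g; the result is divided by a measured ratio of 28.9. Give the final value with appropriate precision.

54.7 g

987.54 g + 592.7 g = 1580.24 g; the sum is limited to 1 decimal place (5 s.f.).
Carrying full precision, 1580.24 ÷ 28.9 = 54.6795847751… g; 28.9 has 3 s.f., so the result keeps min(5, 3) = 3 s.f.
Rounded to 3 significant figures: 54.7 g.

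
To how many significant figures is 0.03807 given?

0.03807: leading zeros are not significant; zeros between nonzero digits are significant.

4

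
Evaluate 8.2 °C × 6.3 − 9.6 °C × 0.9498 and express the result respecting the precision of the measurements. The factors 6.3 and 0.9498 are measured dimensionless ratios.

43 °C

8.2 × 6.3 = 51.66 → 52 °C (2 s.f., last digit at the 10^0 place).
9.6 × 0.9498 = 9.11808 → 9.1 °C (2 s.f., last digit at the 10^-1 place).
Difference: 42.54192 °C; keep the coarser place, 10^0.
Result: 43 °C.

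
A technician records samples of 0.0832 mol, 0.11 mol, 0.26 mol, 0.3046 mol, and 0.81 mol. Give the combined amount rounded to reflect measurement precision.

0.0832 mol + 0.11 mol + 0.26 mol + 0.3046 mol + 0.81 mol = 1.5678 mol.
Addition/subtraction keeps the fewest decimal places: 0.0832 → 4 decimal places, 0.11 → 2 decimal places, 0.26 → 2 decimal places, 0.3046 → 4 decimal places, 0.81 → 2 decimal places; limit is 2.
Rounded to 2 decimal places: 1.57 mol.

1.57 mol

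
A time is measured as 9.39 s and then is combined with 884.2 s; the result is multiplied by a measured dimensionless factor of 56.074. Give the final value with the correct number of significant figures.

9.39 s + 884.2 s = 893.59 s; the sum is limited to 1 decimal place (4 s.f.).
Carrying full precision, 893.59 × 56.074 = 50107.16566 s; 56.074 has 5 s.f., so the result keeps min(4, 5) = 4 s.f.
Rounded to 4 significant figures: 5.011 × 10⁴ s.

5.011 × 10⁴ s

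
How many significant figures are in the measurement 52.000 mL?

5

52.000: trailing zeros after a decimal point are significant.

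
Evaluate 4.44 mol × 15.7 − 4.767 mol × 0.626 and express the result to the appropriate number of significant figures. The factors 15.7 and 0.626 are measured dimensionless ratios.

4.44 × 15.7 = 69.708 → 69.7 mol (3 s.f., last digit at the 10^-1 place).
4.767 × 0.626 = 2.984142 → 2.98 mol (3 s.f., last digit at the 10^-2 place).
Difference: 66.723858 mol; keep the coarser place, 10^-1.
Result: 66.7 mol.

66.7 mol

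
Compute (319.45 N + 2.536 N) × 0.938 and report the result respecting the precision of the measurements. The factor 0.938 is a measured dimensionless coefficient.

302 N

319.45 N + 2.536 N = 321.986 N; the sum is limited to 2 decimal places (5 s.f.).
Carrying full precision, 321.986 × 0.938 = 302.022868 N; 0.938 has 3 s.f., so the result keeps min(5, 3) = 3 s.f.
Rounded to 3 significant figures: 302 N.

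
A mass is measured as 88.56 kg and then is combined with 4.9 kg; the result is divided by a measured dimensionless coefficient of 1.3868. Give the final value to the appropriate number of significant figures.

88.56 kg + 4.9 kg = 93.46 kg; the sum is limited to 1 decimal place (3 s.f.).
Carrying full precision, 93.46 ÷ 1.3868 = 67.3925584078… kg; 1.3868 has 5 s.f., so the result keeps min(3, 5) = 3 s.f.
Rounded to 3 significant figures: 67.4 kg.

67.4 kg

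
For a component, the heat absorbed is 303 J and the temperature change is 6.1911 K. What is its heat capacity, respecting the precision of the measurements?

heat capacity = 303 J ÷ 6.1911 K = 48.9412220769… J/K.
303 has 3 significant figures; 6.1911 has 5.
Division/multiplication keeps the fewest: 3 significant figures.
Rounded: 48.9 J/K.

48.9 J/K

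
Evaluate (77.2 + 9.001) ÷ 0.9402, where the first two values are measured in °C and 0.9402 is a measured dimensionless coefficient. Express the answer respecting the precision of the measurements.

91.7 °C

77.2 °C + 9.001 °C = 86.201 °C; the sum is limited to 1 decimal place (3 s.f.).
Carrying full precision, 86.201 ÷ 0.9402 = 91.6836843225… °C; 0.9402 has 4 s.f., so the result keeps min(3, 4) = 3 s.f.
Rounded to 3 significant figures: 91.7 °C.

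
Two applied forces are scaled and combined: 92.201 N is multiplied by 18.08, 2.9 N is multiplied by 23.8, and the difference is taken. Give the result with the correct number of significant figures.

1.598 × 10³ N

92.201 × 18.08 = 1666.99408 → 1.667 × 10³ N (4 s.f., last digit at the 10^0 place).
2.9 × 23.8 = 69.02 → 69 N (2 s.f., last digit at the 10^0 place).
Difference: 1597.97408 N; keep the coarser place, 10^0.
Result: 1.598 × 10³ N.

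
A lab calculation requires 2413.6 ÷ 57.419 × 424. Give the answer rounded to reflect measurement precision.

2413.6 ÷ 57.419 × 424 = 17822.7833992…
Multiplication/division keeps the fewest significant figures: 2413.6 → 5 s.f., 57.419 → 5 s.f., 424 → 3 s.f.; limit is 3.
Rounded to 3 significant figures: 1.78 × 10⁴.

1.78 × 10⁴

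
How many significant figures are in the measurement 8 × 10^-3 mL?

8 × 10^-3: in scientific notation every digit of the coefficient is significant.

1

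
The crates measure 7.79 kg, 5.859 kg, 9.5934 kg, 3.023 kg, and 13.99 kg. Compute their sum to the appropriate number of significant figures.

40.26 kg

7.79 kg + 5.859 kg + 9.5934 kg + 3.023 kg + 13.99 kg = 40.2554 kg.
Addition/subtraction keeps the fewest decimal places: 7.79 → 2 decimal places, 5.859 → 3 decimal places, 9.5934 → 4 decimal places, 3.023 → 3 decimal places, 13.99 → 2 decimal places; limit is 2.
Rounded to 2 decimal places: 40.26 kg.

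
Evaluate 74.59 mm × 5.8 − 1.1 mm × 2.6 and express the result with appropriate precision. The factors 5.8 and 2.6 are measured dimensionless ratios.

4.3 × 10² mm

74.59 × 5.8 = 432.622 → 4.3 × 10² mm (2 s.f., last digit at the 10^1 place).
1.1 × 2.6 = 2.86 → 2.9 mm (2 s.f., last digit at the 10^-1 place).
Difference: 429.762 mm; keep the coarser place, 10^1.
Result: 4.3 × 10² mm.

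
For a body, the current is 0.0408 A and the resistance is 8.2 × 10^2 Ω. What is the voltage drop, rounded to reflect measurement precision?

voltage drop = 0.0408 A × 8.2 × 10^2 Ω = 33.456 V.
0.0408 has 3 significant figures; 8.2 × 10^2 has 2.
Division/multiplication keeps the fewest: 2 significant figures.
Rounded: 33 V.

33 V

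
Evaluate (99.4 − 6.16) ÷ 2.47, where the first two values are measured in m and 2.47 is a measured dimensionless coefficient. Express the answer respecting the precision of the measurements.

99.4 m − 6.16 m = 93.24 m; the difference is limited to 1 decimal place (3 s.f.).
Carrying full precision, 93.24 ÷ 2.47 = 37.7489878543… m; 2.47 has 3 s.f., so the result keeps min(3, 3) = 3 s.f.
Rounded to 3 significant figures: 37.7 m.

37.7 m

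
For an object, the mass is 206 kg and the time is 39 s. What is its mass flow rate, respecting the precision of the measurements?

5.3 kg/s

mass flow rate = 206 kg ÷ 39 s = 5.28205128205… kg/s.
206 has 3 significant figures; 39 has 2.
Division/multiplication keeps the fewest: 2 significant figures.
Rounded: 5.3 kg/s.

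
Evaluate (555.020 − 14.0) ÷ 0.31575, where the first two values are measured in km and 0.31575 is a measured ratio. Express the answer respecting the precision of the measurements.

1713 km

555.020 km − 14.0 km = 541.020 km; the difference is limited to 1 decimal place (4 s.f.).
Carrying full precision, 541.020 ÷ 0.31575 = 1713.44418052… km; 0.31575 has 5 s.f., so the result keeps min(4, 5) = 4 s.f.
Rounded to 4 significant figures: 1713 km.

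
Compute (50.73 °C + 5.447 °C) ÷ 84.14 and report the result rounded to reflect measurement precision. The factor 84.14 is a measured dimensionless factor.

50.73 °C + 5.447 °C = 56.177 °C; the sum is limited to 2 decimal places (4 s.f.).
Carrying full precision, 56.177 ÷ 84.14 = 0.667661041122… °C; 84.14 has 4 s.f., so the result keeps min(4, 4) = 4 s.f.
Rounded to 4 significant figures: 0.6677 °C.

0.6677 °C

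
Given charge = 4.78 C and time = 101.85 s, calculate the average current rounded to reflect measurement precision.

0.0469 A

average current = 4.78 C ÷ 101.85 s = 0.0469317623957… A.
4.78 has 3 significant figures; 101.85 has 5.
Division/multiplication keeps the fewest: 3 significant figures.
Rounded: 0.0469 A.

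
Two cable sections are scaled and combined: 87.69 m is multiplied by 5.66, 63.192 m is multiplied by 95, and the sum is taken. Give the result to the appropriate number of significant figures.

6.5 × 10^3 m

87.69 × 5.66 = 496.3254 → 496 m (3 s.f., last digit at the 10^0 place).
63.192 × 95 = 6003.24 → 6.0 × 10^3 m (2 s.f., last digit at the 10^2 place).
Sum: 6499.5654 m; keep the coarser place, 10^2.
Result: 6.5 × 10^3 m.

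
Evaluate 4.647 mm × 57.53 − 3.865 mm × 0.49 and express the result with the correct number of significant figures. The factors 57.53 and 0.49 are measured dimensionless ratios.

265.4 mm

4.647 × 57.53 = 267.34191 → 267.3 mm (4 s.f., last digit at the 10^-1 place).
3.865 × 0.49 = 1.89385 → 1.9 mm (2 s.f., last digit at the 10^-1 place).
Difference: 265.44806 mm; keep the coarser place, 10^-1.
Result: 265.4 mm.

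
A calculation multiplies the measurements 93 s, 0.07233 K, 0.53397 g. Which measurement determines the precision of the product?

93 s → 2 s.f.; 0.07233 K → 4 s.f.; 0.53397 g → 5 s.f.
The fewest is 2 significant figures, from 93 s.

93 s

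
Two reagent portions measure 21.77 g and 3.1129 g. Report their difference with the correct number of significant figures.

21.77 g − 3.1129 g = 18.6571 g.
Addition/subtraction keeps the fewest decimal places: 21.77 → 2 decimal places, 3.1129 → 4 decimal places; limit is 2.
Rounded to 2 decimal places: 18.66 g.

18.66 g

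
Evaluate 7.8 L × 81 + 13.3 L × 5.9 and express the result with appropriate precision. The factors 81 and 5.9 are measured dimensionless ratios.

7.8 × 81 = 631.8 → 6.3 × 10² L (2 s.f., last digit at the 10^1 place).
13.3 × 5.9 = 78.47 → 78 L (2 s.f., last digit at the 10^0 place).
Sum: 710.27 L; keep the coarser place, 10^1.
Result: 7.1 × 10² L.

7.1 × 10² L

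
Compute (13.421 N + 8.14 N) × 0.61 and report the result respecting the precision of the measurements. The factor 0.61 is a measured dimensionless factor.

13 N

13.421 N + 8.14 N = 21.561 N; the sum is limited to 2 decimal places (4 s.f.).
Carrying full precision, 21.561 × 0.61 = 13.15221 N; 0.61 has 2 s.f., so the result keeps min(4, 2) = 2 s.f.
Rounded to 2 significant figures: 13 N.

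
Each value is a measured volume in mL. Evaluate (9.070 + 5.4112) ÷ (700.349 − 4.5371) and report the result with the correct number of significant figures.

9.070 + 5.4112 = 14.4812, limited to 3 d.p. → 5 s.f.; 700.349 − 4.5371 = 695.8119, limited to 3 d.p. → 6 s.f.
Carrying full precision, 14.4812 ÷ 695.8119 = 0.020811946447…; keep min(5, 6) = 5 s.f.
Rounded to 5 significant figures: 0.020812.

0.020812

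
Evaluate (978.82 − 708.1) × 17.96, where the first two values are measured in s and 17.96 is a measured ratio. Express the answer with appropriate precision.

4862 s

978.82 s − 708.1 s = 270.72 s; the difference is limited to 1 decimal place (4 s.f.).
Carrying full precision, 270.72 × 17.96 = 4862.1312 s; 17.96 has 4 s.f., so the result keeps min(4, 4) = 4 s.f.
Rounded to 4 significant figures: 4862 s.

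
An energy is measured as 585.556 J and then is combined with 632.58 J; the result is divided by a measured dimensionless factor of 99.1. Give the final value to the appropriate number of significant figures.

585.556 J + 632.58 J = 1218.136 J; the sum is limited to 2 decimal places (6 s.f.).
Carrying full precision, 1218.136 ÷ 99.1 = 12.291987891… J; 99.1 has 3 s.f., so the result keeps min(6, 3) = 3 s.f.
Rounded to 3 significant figures: 12.3 J.

12.3 J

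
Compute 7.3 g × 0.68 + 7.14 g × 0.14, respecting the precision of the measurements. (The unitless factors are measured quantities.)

7.3 × 0.68 = 4.964 → 5.0 g (2 s.f., last digit at the 10^-1 place).
7.14 × 0.14 = 0.9996 → 1.0 g (2 s.f., last digit at the 10^-1 place).
Sum: 5.9636 g; keep the coarser place, 10^-1.
Result: 6.0 g.

6.0 g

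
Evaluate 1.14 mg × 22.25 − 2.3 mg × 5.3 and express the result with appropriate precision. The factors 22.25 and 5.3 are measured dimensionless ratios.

1.14 × 22.25 = 25.365 → 25.4 mg (3 s.f., last digit at the 10^-1 place).
2.3 × 5.3 = 12.19 → 12 mg (2 s.f., last digit at the 10^0 place).
Difference: 13.175 mg; keep the coarser place, 10^0.
Result: 13 mg.

13 mg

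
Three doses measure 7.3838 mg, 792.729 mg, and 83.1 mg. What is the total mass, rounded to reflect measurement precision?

883.2 mg

7.3838 mg + 792.729 mg + 83.1 mg = 883.2128 mg.
Addition/subtraction keeps the fewest decimal places: 7.3838 → 4 decimal places, 792.729 → 3 decimal places, 83.1 → 1 decimal place; limit is 1.
Rounded to 1 decimal place: 883.2 mg.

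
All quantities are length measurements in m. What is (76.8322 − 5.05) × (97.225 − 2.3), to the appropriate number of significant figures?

76.8322 − 5.05 = 71.7822, limited to 2 d.p. → 4 s.f.; 97.225 − 2.3 = 94.925, limited to 1 d.p. → 3 s.f.
Carrying full precision, 71.7822 × 94.925 = 6813.925335; keep min(4, 3) = 3 s.f.
Rounded to 3 significant figures: 6.81 × 10³ m².

6.81 × 10³ m²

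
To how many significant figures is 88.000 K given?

88.000: trailing zeros after a decimal point are significant.

5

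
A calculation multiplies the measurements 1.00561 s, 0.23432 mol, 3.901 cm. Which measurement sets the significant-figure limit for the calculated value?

3.901 cm

1.00561 s → 6 s.f.; 0.23432 mol → 5 s.f.; 3.901 cm → 4 s.f.
The fewest is 4 significant figures, from 3.901 cm.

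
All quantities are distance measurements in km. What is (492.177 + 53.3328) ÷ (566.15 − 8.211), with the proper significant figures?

492.177 + 53.3328 = 545.5098, limited to 3 d.p. → 6 s.f.; 566.15 − 8.211 = 557.939, limited to 2 d.p. → 5 s.f.
Carrying full precision, 545.5098 ÷ 557.939 = 0.977723012731…; keep min(6, 5) = 5 s.f.
Rounded to 5 significant figures: 0.97772.

0.97772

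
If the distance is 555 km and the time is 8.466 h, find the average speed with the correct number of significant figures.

average speed = 555 km ÷ 8.466 h = 65.5563430191… km/h.
555 has 3 significant figures; 8.466 has 4.
Division/multiplication keeps the fewest: 3 significant figures.
Rounded: 65.6 km/h.

65.6 km/h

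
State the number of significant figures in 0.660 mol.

3

0.660: leading zeros are not significant; trailing zeros after a decimal point are significant.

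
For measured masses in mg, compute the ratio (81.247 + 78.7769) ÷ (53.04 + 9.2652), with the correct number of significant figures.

2.568

81.247 + 78.7769 = 160.0239, limited to 3 d.p. → 6 s.f.; 53.04 + 9.2652 = 62.3052, limited to 2 d.p. → 4 s.f.
Carrying full precision, 160.0239 ÷ 62.3052 = 2.56838755032…; keep min(6, 4) = 4 s.f.
Rounded to 4 significant figures: 2.568.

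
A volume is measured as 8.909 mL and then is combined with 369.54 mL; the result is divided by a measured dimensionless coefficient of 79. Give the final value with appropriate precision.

4.8 mL

8.909 mL + 369.54 mL = 378.449 mL; the sum is limited to 2 decimal places (5 s.f.).
Carrying full precision, 378.449 ÷ 79 = 4.79049367089… mL; 79 has 2 s.f., so the result keeps min(5, 2) = 2 s.f.
Rounded to 2 significant figures: 4.8 mL.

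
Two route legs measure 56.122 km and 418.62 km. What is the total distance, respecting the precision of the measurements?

474.74 km

56.122 km + 418.62 km = 474.742 km.
Addition/subtraction keeps the fewest decimal places: 56.122 → 3 decimal places, 418.62 → 2 decimal places; limit is 2.
Rounded to 2 decimal places: 474.74 km.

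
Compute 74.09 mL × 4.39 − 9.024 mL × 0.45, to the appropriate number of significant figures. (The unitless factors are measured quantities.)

74.09 × 4.39 = 325.2551 → 325 mL (3 s.f., last digit at the 10^0 place).
9.024 × 0.45 = 4.0608 → 4.1 mL (2 s.f., last digit at the 10^-1 place).
Difference: 321.1943 mL; keep the coarser place, 10^0.
Result: 321 mL.

321 mL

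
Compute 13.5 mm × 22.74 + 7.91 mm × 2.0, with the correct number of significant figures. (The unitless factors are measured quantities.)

323 mm

13.5 × 22.74 = 306.99 → 307 mm (3 s.f., last digit at the 10^0 place).
7.91 × 2.0 = 15.82 → 16 mm (2 s.f., last digit at the 10^0 place).
Sum: 322.81 mm; keep the coarser place, 10^0.
Result: 323 mm.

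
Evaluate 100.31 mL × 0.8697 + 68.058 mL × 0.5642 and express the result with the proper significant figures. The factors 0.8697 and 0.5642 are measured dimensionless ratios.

100.31 × 0.8697 = 87.239607 → 87.24 mL (4 s.f., last digit at the 10^-2 place).
68.058 × 0.5642 = 38.3983236 → 38.40 mL (4 s.f., last digit at the 10^-2 place).
Sum: 125.6379306 mL; keep the coarser place, 10^-2.
Result: 125.64 mL.

125.64 mL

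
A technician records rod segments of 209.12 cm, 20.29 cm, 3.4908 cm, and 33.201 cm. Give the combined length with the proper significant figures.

266.10 cm

209.12 cm + 20.29 cm + 3.4908 cm + 33.201 cm = 266.1018 cm.
Addition/subtraction keeps the fewest decimal places: 209.12 → 2 decimal places, 20.29 → 2 decimal places, 3.4908 → 4 decimal places, 33.201 → 3 decimal places; limit is 2.
Rounded to 2 decimal places: 266.10 cm.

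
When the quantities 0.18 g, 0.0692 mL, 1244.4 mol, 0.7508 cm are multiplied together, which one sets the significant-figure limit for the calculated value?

0.18 g

0.18 g → 2 s.f.; 0.0692 mL → 3 s.f.; 1244.4 mol → 5 s.f.; 0.7508 cm → 4 s.f.
The fewest is 2 significant figures, from 0.18 g.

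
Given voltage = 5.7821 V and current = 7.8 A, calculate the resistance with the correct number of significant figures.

0.74 Ω

resistance = 5.7821 V ÷ 7.8 A = 0.741294871795… Ω.
5.7821 has 5 significant figures; 7.8 has 2.
Division/multiplication keeps the fewest: 2 significant figures.
Rounded: 0.74 Ω.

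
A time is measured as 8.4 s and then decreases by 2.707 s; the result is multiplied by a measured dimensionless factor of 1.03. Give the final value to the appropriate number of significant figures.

5.9 s

8.4 s − 2.707 s = 5.693 s; the difference is limited to 1 decimal place (2 s.f.).
Carrying full precision, 5.693 × 1.03 = 5.86379 s; 1.03 has 3 s.f., so the result keeps min(2, 3) = 2 s.f.
Rounded to 2 significant figures: 5.9 s.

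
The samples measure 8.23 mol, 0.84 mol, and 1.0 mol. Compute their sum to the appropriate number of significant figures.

8.23 mol + 0.84 mol + 1.0 mol = 10.07 mol.
Addition/subtraction keeps the fewest decimal places: 8.23 → 2 decimal places, 0.84 → 2 decimal places, 1.0 → 1 decimal place; limit is 1.
Rounded to 1 decimal place: 10.1 mol.

10.1 mol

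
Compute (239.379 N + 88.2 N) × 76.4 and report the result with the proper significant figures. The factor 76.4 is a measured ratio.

239.379 N + 88.2 N = 327.579 N; the sum is limited to 1 decimal place (4 s.f.).
Carrying full precision, 327.579 × 76.4 = 25027.0356 N; 76.4 has 3 s.f., so the result keeps min(4, 3) = 3 s.f.
Rounded to 3 significant figures: 2.50 × 10⁴ N.

2.50 × 10⁴ N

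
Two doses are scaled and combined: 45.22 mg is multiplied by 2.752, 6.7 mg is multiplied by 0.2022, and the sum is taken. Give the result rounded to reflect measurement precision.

125.8 mg

45.22 × 2.752 = 124.44544 → 124.4 mg (4 s.f., last digit at the 10^-1 place).
6.7 × 0.2022 = 1.35474 → 1.4 mg (2 s.f., last digit at the 10^-1 place).
Sum: 125.80018 mg; keep the coarser place, 10^-1.
Result: 125.8 mg.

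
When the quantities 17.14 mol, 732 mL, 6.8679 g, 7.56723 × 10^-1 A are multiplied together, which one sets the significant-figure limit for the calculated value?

732 mL

17.14 mol → 4 s.f.; 732 mL → 3 s.f.; 6.8679 g → 5 s.f.; 7.56723 × 10^-1 A → 6 s.f.
The fewest is 3 significant figures, from 732 mL.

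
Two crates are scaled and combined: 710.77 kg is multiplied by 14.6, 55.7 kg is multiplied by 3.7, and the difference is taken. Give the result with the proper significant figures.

1.02 × 10^4 kg

710.77 × 14.6 = 10377.242 → 1.04 × 10^4 kg (3 s.f., last digit at the 10^2 place).
55.7 × 3.7 = 206.09 → 2.1 × 10^2 kg (2 s.f., last digit at the 10^1 place).
Difference: 10171.152 kg; keep the coarser place, 10^2.
Result: 1.02 × 10^4 kg.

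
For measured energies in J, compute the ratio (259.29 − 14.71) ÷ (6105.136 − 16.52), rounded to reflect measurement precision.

259.29 − 14.71 = 244.58, limited to 2 d.p. → 5 s.f.; 6105.136 − 16.52 = 6088.616, limited to 2 d.p. → 6 s.f.
Carrying full precision, 244.58 ÷ 6088.616 = 0.0401700484971…; keep min(5, 6) = 5 s.f.
Rounded to 5 significant figures: 0.040170.

0.040170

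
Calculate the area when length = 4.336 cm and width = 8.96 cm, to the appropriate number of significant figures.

area = 4.336 cm × 8.96 cm = 38.85056 cm².
4.336 has 4 significant figures; 8.96 has 3.
Division/multiplication keeps the fewest: 3 significant figures.
Rounded: 38.9 cm².

38.9 cm²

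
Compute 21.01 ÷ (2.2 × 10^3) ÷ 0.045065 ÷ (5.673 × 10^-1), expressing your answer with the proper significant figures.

21.01 ÷ (2.2 × 10^3) ÷ 0.045065 ÷ (5.673 × 10^-1) = 0.373552126138…
Multiplication/division keeps the fewest significant figures: 21.01 → 4 s.f., 2.2 × 10^3 → 2 s.f., 0.045065 → 5 s.f., 5.673 × 10^-1 → 4 s.f.; limit is 2.
Rounded to 2 significant figures: 0.37.

0.37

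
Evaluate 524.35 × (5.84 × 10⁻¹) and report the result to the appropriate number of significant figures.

306

524.35 × (5.84 × 10⁻¹) = 306.2204
Multiplication/division keeps the fewest significant figures: 524.35 → 5 s.f., 5.84 × 10⁻¹ → 3 s.f.; limit is 3.
Rounded to 3 significant figures: 306.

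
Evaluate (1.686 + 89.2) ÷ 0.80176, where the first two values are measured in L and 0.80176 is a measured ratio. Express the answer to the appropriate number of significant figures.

113 L

1.686 L + 89.2 L = 90.886 L; the sum is limited to 1 decimal place (3 s.f.).
Carrying full precision, 90.886 ÷ 0.80176 = 113.358112153… L; 0.80176 has 5 s.f., so the result keeps min(3, 5) = 3 s.f.
Rounded to 3 significant figures: 113 L.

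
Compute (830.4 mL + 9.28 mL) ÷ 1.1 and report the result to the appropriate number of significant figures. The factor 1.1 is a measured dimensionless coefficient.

7.6 × 10² mL

830.4 mL + 9.28 mL = 839.68 mL; the sum is limited to 1 decimal place (4 s.f.).
Carrying full precision, 839.68 ÷ 1.1 = 763.345454545… mL; 1.1 has 2 s.f., so the result keeps min(4, 2) = 2 s.f.
Rounded to 2 significant figures: 7.6 × 10² mL.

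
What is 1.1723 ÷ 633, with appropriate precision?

0.00185

1.1723 ÷ 633 = 0.00185197472354…
Multiplication/division keeps the fewest significant figures: 1.1723 → 5 s.f., 633 → 3 s.f.; limit is 3.
Rounded to 3 significant figures: 0.00185.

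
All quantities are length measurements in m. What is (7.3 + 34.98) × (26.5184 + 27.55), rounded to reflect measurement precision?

2.29 × 10^3 m²

7.3 + 34.98 = 42.28, limited to 1 d.p. → 3 s.f.; 26.5184 + 27.55 = 54.0684, limited to 2 d.p. → 4 s.f.
Carrying full precision, 42.28 × 54.0684 = 2286.011952; keep min(3, 4) = 3 s.f.
Rounded to 3 significant figures: 2.29 × 10^3 m².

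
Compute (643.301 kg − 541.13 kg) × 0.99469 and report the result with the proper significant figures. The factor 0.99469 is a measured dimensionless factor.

101.63 kg

643.301 kg − 541.13 kg = 102.171 kg; the difference is limited to 2 decimal places (5 s.f.).
Carrying full precision, 102.171 × 0.99469 = 101.62847199 kg; 0.99469 has 5 s.f., so the result keeps min(5, 5) = 5 s.f.
Rounded to 5 significant figures: 101.63 kg.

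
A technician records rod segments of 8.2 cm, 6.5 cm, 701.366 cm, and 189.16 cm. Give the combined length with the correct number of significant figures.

905.2 cm

8.2 cm + 6.5 cm + 701.366 cm + 189.16 cm = 905.226 cm.
Addition/subtraction keeps the fewest decimal places: 8.2 → 1 decimal place, 6.5 → 1 decimal place, 701.366 → 3 decimal places, 189.16 → 2 decimal places; limit is 1.
Rounded to 1 decimal place: 905.2 cm.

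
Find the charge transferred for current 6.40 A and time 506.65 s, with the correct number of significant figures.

charge transferred = 6.40 A × 506.65 s = 3242.56 C.
6.40 has 3 significant figures; 506.65 has 5.
Division/multiplication keeps the fewest: 3 significant figures.
Rounded: 3.24 × 10³ C.

3.24 × 10³ C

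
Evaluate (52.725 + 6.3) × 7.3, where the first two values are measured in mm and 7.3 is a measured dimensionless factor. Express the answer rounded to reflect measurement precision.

52.725 mm + 6.3 mm = 59.025 mm; the sum is limited to 1 decimal place (3 s.f.).
Carrying full precision, 59.025 × 7.3 = 430.8825 mm; 7.3 has 2 s.f., so the result keeps min(3, 2) = 2 s.f.
Rounded to 2 significant figures: 4.3 × 10² mm.

4.3 × 10² mm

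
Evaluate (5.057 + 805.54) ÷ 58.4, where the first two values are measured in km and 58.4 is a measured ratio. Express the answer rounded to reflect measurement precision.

13.9 km

5.057 km + 805.54 km = 810.597 km; the sum is limited to 2 decimal places (5 s.f.).
Carrying full precision, 810.597 ÷ 58.4 = 13.8800856164… km; 58.4 has 3 s.f., so the result keeps min(5, 3) = 3 s.f.
Rounded to 3 significant figures: 13.9 km.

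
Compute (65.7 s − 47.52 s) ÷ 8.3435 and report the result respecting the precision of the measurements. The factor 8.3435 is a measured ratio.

2.18 s

65.7 s − 47.52 s = 18.18 s; the difference is limited to 1 decimal place (3 s.f.).
Carrying full precision, 18.18 ÷ 8.3435 = 2.17894169114… s; 8.3435 has 5 s.f., so the result keeps min(3, 5) = 3 s.f.
Rounded to 3 significant figures: 2.18 s.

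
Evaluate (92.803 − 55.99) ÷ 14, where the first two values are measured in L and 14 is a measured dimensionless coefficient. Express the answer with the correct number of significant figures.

2.6 L

92.803 L − 55.99 L = 36.813 L; the difference is limited to 2 decimal places (4 s.f.).
Carrying full precision, 36.813 ÷ 14 = 2.6295 L; 14 has 2 s.f., so the result keeps min(4, 2) = 2 s.f.
Rounded to 2 significant figures: 2.6 L.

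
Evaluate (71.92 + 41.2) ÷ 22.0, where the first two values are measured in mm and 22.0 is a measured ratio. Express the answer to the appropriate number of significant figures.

71.92 mm + 41.2 mm = 113.12 mm; the sum is limited to 1 decimal place (4 s.f.).
Carrying full precision, 113.12 ÷ 22.0 = 5.14181818182… mm; 22.0 has 3 s.f., so the result keeps min(4, 3) = 3 s.f.
Rounded to 3 significant figures: 5.14 mm.

5.14 mm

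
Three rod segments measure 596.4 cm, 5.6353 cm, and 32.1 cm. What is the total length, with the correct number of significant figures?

634.1 cm

596.4 cm + 5.6353 cm + 32.1 cm = 634.1353 cm.
Addition/subtraction keeps the fewest decimal places: 596.4 → 1 decimal place, 5.6353 → 4 decimal places, 32.1 → 1 decimal place; limit is 1.
Rounded to 1 decimal place: 634.1 cm.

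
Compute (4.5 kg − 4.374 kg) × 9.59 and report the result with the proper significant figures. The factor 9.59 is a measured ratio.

1 kg

4.5 kg − 4.374 kg = 0.126 kg; the difference is limited to 1 decimal place (1 s.f.).
Carrying full precision, 0.126 × 9.59 = 1.20834 kg; 9.59 has 3 s.f., so the result keeps min(1, 3) = 1 s.f.
Rounded to 1 significant figure: 1 kg.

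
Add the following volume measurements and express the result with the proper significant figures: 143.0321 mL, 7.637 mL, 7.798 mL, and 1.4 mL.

159.9 mL

143.0321 mL + 7.637 mL + 7.798 mL + 1.4 mL = 159.8671 mL.
Addition/subtraction keeps the fewest decimal places: 143.0321 → 4 decimal places, 7.637 → 3 decimal places, 7.798 → 3 decimal places, 1.4 → 1 decimal place; limit is 1.
Rounded to 1 decimal place: 159.9 mL.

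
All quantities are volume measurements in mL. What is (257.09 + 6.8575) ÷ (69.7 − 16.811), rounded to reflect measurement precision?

257.09 + 6.8575 = 263.9475, limited to 2 d.p. → 5 s.f.; 69.7 − 16.811 = 52.889, limited to 1 d.p. → 3 s.f.
Carrying full precision, 263.9475 ÷ 52.889 = 4.99059350716…; keep min(5, 3) = 3 s.f.
Rounded to 3 significant figures: 4.99.

4.99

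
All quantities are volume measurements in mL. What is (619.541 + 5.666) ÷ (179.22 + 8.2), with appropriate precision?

619.541 + 5.666 = 625.207, limited to 3 d.p. → 6 s.f.; 179.22 + 8.2 = 187.42, limited to 1 d.p. → 4 s.f.
Carrying full precision, 625.207 ÷ 187.42 = 3.33586063387…; keep min(6, 4) = 4 s.f.
Rounded to 4 significant figures: 3.336.

3.336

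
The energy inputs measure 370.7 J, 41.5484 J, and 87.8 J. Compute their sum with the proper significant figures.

5.000 × 10^2 J

370.7 J + 41.5484 J + 87.8 J = 500.0484 J.
Addition/subtraction keeps the fewest decimal places: 370.7 → 1 decimal place, 41.5484 → 4 decimal places, 87.8 → 1 decimal place; limit is 1.
Rounded to 1 decimal place: 5.000 × 10^2 J.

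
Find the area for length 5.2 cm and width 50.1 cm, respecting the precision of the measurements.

area = 5.2 cm × 50.1 cm = 260.52 cm².
5.2 has 2 significant figures; 50.1 has 3.
Division/multiplication keeps the fewest: 2 significant figures.
Rounded: 2.6 × 10² cm².

2.6 × 10² cm²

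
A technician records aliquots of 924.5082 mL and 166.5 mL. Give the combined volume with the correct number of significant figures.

1.0910 × 10³ mL

924.5082 mL + 166.5 mL = 1091.0082 mL.
Addition/subtraction keeps the fewest decimal places: 924.5082 → 4 decimal places, 166.5 → 1 decimal place; limit is 1.
Rounded to 1 decimal place: 1.0910 × 10³ mL.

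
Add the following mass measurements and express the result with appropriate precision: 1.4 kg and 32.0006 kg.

1.4 kg + 32.0006 kg = 33.4006 kg.
Addition/subtraction keeps the fewest decimal places: 1.4 → 1 decimal place, 32.0006 → 4 decimal places; limit is 1.
Rounded to 1 decimal place: 33.4 kg.

33.4 kg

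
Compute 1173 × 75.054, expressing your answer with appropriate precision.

1173 × 75.054 = 88038.342
Multiplication/division keeps the fewest significant figures: 1173 → 4 s.f., 75.054 → 5 s.f.; limit is 4.
Rounded to 4 significant figures: 8.804 × 10^4.

8.804 × 10^4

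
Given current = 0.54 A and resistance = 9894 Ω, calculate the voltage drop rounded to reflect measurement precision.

5.3 × 10^3 V

voltage drop = 0.54 A × 9894 Ω = 5342.76 V.
0.54 has 2 significant figures; 9894 has 4.
Division/multiplication keeps the fewest: 2 significant figures.
Rounded: 5.3 × 10^3 V.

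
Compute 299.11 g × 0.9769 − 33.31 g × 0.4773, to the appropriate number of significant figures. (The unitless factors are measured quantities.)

299.11 × 0.9769 = 292.200559 → 292.2 g (4 s.f., last digit at the 10^-1 place).
33.31 × 0.4773 = 15.898863 → 15.90 g (4 s.f., last digit at the 10^-2 place).
Difference: 276.301696 g; keep the coarser place, 10^-1.
Result: 276.3 g.

276.3 g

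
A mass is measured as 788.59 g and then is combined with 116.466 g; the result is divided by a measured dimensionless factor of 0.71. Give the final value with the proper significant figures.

1.3 × 10³ g

788.59 g + 116.466 g = 905.056 g; the sum is limited to 2 decimal places (5 s.f.).
Carrying full precision, 905.056 ÷ 0.71 = 1274.72676056… g; 0.71 has 2 s.f., so the result keeps min(5, 2) = 2 s.f.
Rounded to 2 significant figures: 1.3 × 10³ g.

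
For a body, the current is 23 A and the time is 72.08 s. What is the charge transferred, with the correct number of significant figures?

charge transferred = 23 A × 72.08 s = 1657.84 C.
23 has 2 significant figures; 72.08 has 4.
Division/multiplication keeps the fewest: 2 significant figures.
Rounded: 1.7 × 10³ C.

1.7 × 10³ C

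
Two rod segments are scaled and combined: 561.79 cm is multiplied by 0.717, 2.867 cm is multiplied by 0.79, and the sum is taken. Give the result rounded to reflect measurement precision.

561.79 × 0.717 = 402.80343 → 403 cm (3 s.f., last digit at the 10^0 place).
2.867 × 0.79 = 2.26493 → 2.3 cm (2 s.f., last digit at the 10^-1 place).
Sum: 405.06836 cm; keep the coarser place, 10^0.
Result: 405 cm.

405 cm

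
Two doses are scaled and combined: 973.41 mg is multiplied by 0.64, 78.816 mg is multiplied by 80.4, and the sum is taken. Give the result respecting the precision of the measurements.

6.96 × 10^3 mg

973.41 × 0.64 = 622.9824 → 6.2 × 10^2 mg (2 s.f., last digit at the 10^1 place).
78.816 × 80.4 = 6336.8064 → 6.34 × 10^3 mg (3 s.f., last digit at the 10^1 place).
Sum: 6959.7888 mg; keep the coarser place, 10^1.
Result: 6.96 × 10^3 mg.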